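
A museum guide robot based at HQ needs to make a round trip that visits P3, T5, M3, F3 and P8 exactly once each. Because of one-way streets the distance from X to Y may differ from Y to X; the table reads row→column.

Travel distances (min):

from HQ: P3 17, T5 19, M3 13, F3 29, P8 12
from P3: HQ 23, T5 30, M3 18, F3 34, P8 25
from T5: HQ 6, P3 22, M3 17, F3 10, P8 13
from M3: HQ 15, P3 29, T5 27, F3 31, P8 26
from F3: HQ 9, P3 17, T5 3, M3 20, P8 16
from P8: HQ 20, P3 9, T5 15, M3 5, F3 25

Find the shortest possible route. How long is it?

Shortest round trip = 79 min.

HQ → P3 → T5 → M3 → F3 → P8 → HQ: 17+30+17+31+16+20 = 131
HQ → P3 → T5 → M3 → P8 → F3 → HQ: 17+30+17+26+25+9 = 124
HQ → P3 → T5 → F3 → M3 → P8 → HQ: 17+30+10+20+26+20 = 123
HQ → P3 → T5 → F3 → P8 → M3 → HQ: 17+30+10+16+5+15 = 93
HQ → P3 → T5 → P8 → M3 → F3 → HQ: 17+30+13+5+31+9 = 105
HQ → P3 → T5 → P8 → F3 → M3 → HQ: 17+30+13+25+20+15 = 120
HQ → P3 → M3 → T5 → F3 → P8 → HQ: 17+18+27+10+16+20 = 108
HQ → P3 → M3 → T5 → P8 → F3 → HQ: 17+18+27+13+25+9 = 109
HQ → P3 → M3 → F3 → T5 → P8 → HQ: 17+18+31+3+13+20 = 102
HQ → P3 → M3 → F3 → P8 → T5 → HQ: 17+18+31+16+15+6 = 103
HQ → P3 → M3 → P8 → T5 → F3 → HQ: 17+18+26+15+10+9 = 95
HQ → P3 → M3 → P8 → F3 → T5 → HQ: 17+18+26+25+3+6 = 95
HQ → P3 → F3 → T5 → M3 → P8 → HQ: 17+34+3+17+26+20 = 117
HQ → P3 → F3 → T5 → P8 → M3 → HQ: 17+34+3+13+5+15 = 87
… (106 more)
HQ → P8 → P3 → M3 → F3 → T5 → HQ: 12+9+18+31+3+6 = 79  ← best
The minimum is 79.
One optimal route: HQ → P8 → P3 → M3 → F3 → T5 → HQ.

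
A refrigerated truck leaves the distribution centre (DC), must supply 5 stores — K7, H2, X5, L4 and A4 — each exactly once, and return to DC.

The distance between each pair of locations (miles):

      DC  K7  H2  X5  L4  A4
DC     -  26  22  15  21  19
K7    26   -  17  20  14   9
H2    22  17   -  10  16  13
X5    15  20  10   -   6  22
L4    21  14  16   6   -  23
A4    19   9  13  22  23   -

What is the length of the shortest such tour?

There are 60 distinct closed tours to check (reversals are equivalent).
DC → K7 → H2 → X5 → L4 → A4 → DC: 26+17+10+6+23+19 = 101
DC → K7 → H2 → X5 → A4 → L4 → DC: 26+17+10+22+23+21 = 119
DC → K7 → H2 → L4 → X5 → A4 → DC: 26+17+16+6+22+19 = 106
DC → K7 → H2 → L4 → A4 → X5 → DC: 26+17+16+23+22+15 = 119
DC → K7 → H2 → A4 → X5 → L4 → DC: 26+17+13+22+6+21 = 105
DC → K7 → H2 → A4 → L4 → X5 → DC: 26+17+13+23+6+15 = 100
DC → K7 → X5 → H2 → L4 → A4 → DC: 26+20+10+16+23+19 = 114
DC → K7 → X5 → H2 → A4 → L4 → DC: 26+20+10+13+23+21 = 113
DC → K7 → X5 → L4 → H2 → A4 → DC: 26+20+6+16+13+19 = 100
DC → K7 → X5 → L4 → A4 → H2 → DC: 26+20+6+23+13+22 = 110
DC → K7 → X5 → A4 → H2 → L4 → DC: 26+20+22+13+16+21 = 118
DC → K7 → X5 → A4 → L4 → H2 → DC: 26+20+22+23+16+22 = 129
DC → K7 → L4 → H2 → X5 → A4 → DC: 26+14+16+10+22+19 = 107
DC → K7 → L4 → H2 → A4 → X5 → DC: 26+14+16+13+22+15 = 106
… (46 more)
DC → H2 → A4 → K7 → L4 → X5 → DC: 22+13+9+14+6+15 = 79  ← best
The minimum is 79.
One optimal route: DC → H2 → A4 → K7 → L4 → X5 → DC (or its reverse).

Minimum total distance: 79 miles.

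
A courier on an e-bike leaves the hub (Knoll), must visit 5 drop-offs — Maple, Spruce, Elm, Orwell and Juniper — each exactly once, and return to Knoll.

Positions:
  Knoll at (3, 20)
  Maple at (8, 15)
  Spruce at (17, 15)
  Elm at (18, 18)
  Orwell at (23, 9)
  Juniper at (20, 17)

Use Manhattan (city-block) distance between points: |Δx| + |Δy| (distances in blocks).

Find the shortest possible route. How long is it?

Minimum total distance: 62 blocks.

There are 60 distinct closed tours to check (reversals are equivalent).
Knoll-Maple-Spruce-Elm-Orwell-Juniper-Knoll: 10+9+4+14+11+20 = 68
Knoll-Maple-Spruce-Elm-Juniper-Orwell-Knoll: 10+9+4+3+11+31 = 68
Knoll-Maple-Spruce-Orwell-Elm-Juniper-Knoll: 10+9+12+14+3+20 = 68
Knoll-Maple-Spruce-Orwell-Juniper-Elm-Knoll: 10+9+12+11+3+17 = 62
Knoll-Maple-Spruce-Juniper-Elm-Orwell-Knoll: 10+9+5+3+14+31 = 72
Knoll-Maple-Spruce-Juniper-Orwell-Elm-Knoll: 10+9+5+11+14+17 = 66
Knoll-Maple-Elm-Spruce-Orwell-Juniper-Knoll: 10+13+4+12+11+20 = 70
Knoll-Maple-Elm-Spruce-Juniper-Orwell-Knoll: 10+13+4+5+11+31 = 74
Knoll-Maple-Elm-Orwell-Spruce-Juniper-Knoll: 10+13+14+12+5+20 = 74
Knoll-Maple-Elm-Orwell-Juniper-Spruce-Knoll: 10+13+14+11+5+19 = 72
Knoll-Maple-Elm-Juniper-Spruce-Orwell-Knoll: 10+13+3+5+12+31 = 74
Knoll-Maple-Elm-Juniper-Orwell-Spruce-Knoll: 10+13+3+11+12+19 = 68
Knoll-Maple-Orwell-Spruce-Elm-Juniper-Knoll: 10+21+12+4+3+20 = 70
Knoll-Maple-Orwell-Spruce-Juniper-Elm-Knoll: 10+21+12+5+3+17 = 68
… (46 more)
The minimum is 62.
One optimal route: Knoll → Maple → Spruce → Orwell → Juniper → Elm → Knoll (or its reverse).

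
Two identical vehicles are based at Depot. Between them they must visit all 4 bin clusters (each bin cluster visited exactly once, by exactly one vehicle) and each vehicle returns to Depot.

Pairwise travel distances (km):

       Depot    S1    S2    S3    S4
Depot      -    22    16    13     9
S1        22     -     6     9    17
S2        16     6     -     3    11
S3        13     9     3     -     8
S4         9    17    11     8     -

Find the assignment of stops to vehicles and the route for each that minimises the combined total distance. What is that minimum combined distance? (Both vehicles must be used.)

62 km — the smallest possible combined total.

Check every non-empty split of the stops between the two vehicles; for each half take its own optimal tour:
  {S1} + {S2, S3, S4}: 44 + 36 = 80
  {S2} + {S1, S3, S4}: 32 + 48 = 80
  {S1, S2} + {S3, S4}: 44 + 30 = 74
  {S3} + {S1, S2, S4}: 26 + 48 = 74
  {S1, S3} + {S2, S4}: 44 + 36 = 80
  {S2, S3} + {S1, S4}: 32 + 48 = 80
  … (7 splits in total)
  {S1, S2, S3} + {S4}: 44 + 18 = 62  ← best
Best: vehicle 1 Depot → S1 → S2 → S3 → Depot = 44; vehicle 2 Depot → S4 → Depot = 18; combined 62.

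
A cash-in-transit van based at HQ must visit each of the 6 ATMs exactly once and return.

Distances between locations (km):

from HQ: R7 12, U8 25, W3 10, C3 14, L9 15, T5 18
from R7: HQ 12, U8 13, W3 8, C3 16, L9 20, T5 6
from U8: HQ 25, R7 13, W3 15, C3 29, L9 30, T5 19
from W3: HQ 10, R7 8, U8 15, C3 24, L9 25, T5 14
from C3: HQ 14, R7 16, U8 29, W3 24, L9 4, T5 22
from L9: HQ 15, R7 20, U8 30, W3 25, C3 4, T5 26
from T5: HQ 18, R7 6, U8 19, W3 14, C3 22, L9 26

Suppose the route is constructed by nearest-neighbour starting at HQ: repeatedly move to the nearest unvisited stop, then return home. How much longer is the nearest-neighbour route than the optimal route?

HQ: W3=10, R7=12, C3=14, L9=15, T5=18, U8=25 ⇒ W3
W3: R7=8, T5=14, U8=15, C3=24, L9=25 ⇒ R7
R7: T5=6, U8=13, C3=16, L9=20 ⇒ T5
T5: U8=19, C3=22, L9=26 ⇒ U8
U8: C3=29, L9=30 ⇒ C3
C3: L9=4 ⇒ L9
NN route HQ → W3 → R7 → T5 → U8 → C3 → L9 → HQ costs 91.
Optimal: HQ → W3 → U8 → R7 → T5 → C3 → L9 → HQ costs 85 (by enumerating all 360 distinct tours).
Excess = 91 − 85 = 6.

The nearest-neighbour route is 6 km longer than optimal.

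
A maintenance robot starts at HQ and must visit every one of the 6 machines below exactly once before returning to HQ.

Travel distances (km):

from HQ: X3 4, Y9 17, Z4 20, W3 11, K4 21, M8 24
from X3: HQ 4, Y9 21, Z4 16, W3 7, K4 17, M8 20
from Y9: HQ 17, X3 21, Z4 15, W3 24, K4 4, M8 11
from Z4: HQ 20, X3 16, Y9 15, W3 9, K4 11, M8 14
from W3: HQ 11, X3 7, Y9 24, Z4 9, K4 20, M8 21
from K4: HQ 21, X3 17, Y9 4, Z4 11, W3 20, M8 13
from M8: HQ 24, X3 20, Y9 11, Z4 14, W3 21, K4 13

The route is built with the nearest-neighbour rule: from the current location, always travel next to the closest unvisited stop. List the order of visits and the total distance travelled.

70 km along HQ → X3 → W3 → Z4 → K4 → Y9 → M8 → HQ.

At HQ the remaining stops are X3 4, W3 11, Y9 17, Z4 20, K4 21, M8 24; go to X3.
At X3 the remaining stops are W3 7, Z4 16, K4 17, M8 20, Y9 21; go to W3.
At W3 the remaining stops are Z4 9, K4 20, M8 21, Y9 24; go to Z4.
At Z4 the remaining stops are K4 11, M8 14, Y9 15; go to K4.
At K4 the remaining stops are Y9 4, M8 13; go to Y9.
At Y9 the remaining stops are M8 11; go to M8.
Return M8→HQ: 24.
Total = 4 + 7 + 9 + 11 + 4 + 11 + 24 = 70.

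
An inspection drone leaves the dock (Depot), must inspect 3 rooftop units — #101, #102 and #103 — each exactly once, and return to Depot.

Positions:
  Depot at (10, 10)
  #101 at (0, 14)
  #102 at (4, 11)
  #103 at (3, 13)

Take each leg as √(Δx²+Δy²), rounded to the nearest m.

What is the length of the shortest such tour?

Shortest round trip = 22 m.

There are 3 distinct closed tours to check (reversals are equivalent).
Depot-#101-#102-#103-Depot: 11+5+2+8 = 26
Depot-#101-#103-#102-Depot: 11+3+2+6 = 22
Depot-#102-#101-#103-Depot: 6+5+3+8 = 22
The minimum is 22.
One optimal route: Depot → #101 → #103 → #102 → Depot (or its reverse).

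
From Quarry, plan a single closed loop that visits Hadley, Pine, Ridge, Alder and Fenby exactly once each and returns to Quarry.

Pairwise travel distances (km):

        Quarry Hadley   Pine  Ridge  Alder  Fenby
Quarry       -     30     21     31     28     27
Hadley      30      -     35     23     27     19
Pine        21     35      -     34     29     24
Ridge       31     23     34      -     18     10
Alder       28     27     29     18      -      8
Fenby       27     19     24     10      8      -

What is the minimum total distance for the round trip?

Shortest round trip = 121 km.

There are 60 distinct closed tours to check (reversals are equivalent).
Quarry→Hadley→Pine→Ridge→Alder→Fenby→Quarry: 30+35+34+18+8+27 = 152
Quarry→Hadley→Pine→Ridge→Fenby→Alder→Quarry: 30+35+34+10+8+28 = 145
Quarry→Hadley→Pine→Alder→Ridge→Fenby→Quarry: 30+35+29+18+10+27 = 149
Quarry→Hadley→Pine→Alder→Fenby→Ridge→Quarry: 30+35+29+8+10+31 = 143
Quarry→Hadley→Pine→Fenby→Ridge→Alder→Quarry: 30+35+24+10+18+28 = 145
Quarry→Hadley→Pine→Fenby→Alder→Ridge→Quarry: 30+35+24+8+18+31 = 146
Quarry→Hadley→Ridge→Pine→Alder→Fenby→Quarry: 30+23+34+29+8+27 = 151
Quarry→Hadley→Ridge→Pine→Fenby→Alder→Quarry: 30+23+34+24+8+28 = 147
Quarry→Hadley→Ridge→Alder→Pine→Fenby→Quarry: 30+23+18+29+24+27 = 151
Quarry→Hadley→Ridge→Alder→Fenby→Pine→Quarry: 30+23+18+8+24+21 = 124
Quarry→Hadley→Ridge→Fenby→Pine→Alder→Quarry: 30+23+10+24+29+28 = 144
Quarry→Hadley→Ridge→Fenby→Alder→Pine→Quarry: 30+23+10+8+29+21 = 121
Quarry→Hadley→Alder→Pine→Ridge→Fenby→Quarry: 30+27+29+34+10+27 = 157
Quarry→Hadley→Alder→Pine→Fenby→Ridge→Quarry: 30+27+29+24+10+31 = 151
… (46 more)
The minimum is 121.
One optimal route: Quarry → Hadley → Ridge → Fenby → Alder → Pine → Quarry (or its reverse).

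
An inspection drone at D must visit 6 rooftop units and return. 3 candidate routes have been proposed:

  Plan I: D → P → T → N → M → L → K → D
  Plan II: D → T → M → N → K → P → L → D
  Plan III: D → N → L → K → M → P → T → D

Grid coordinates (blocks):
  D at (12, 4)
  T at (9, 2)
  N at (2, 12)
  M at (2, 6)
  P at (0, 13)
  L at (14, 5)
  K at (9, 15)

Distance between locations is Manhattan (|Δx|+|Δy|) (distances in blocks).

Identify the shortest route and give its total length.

68 blocks — Plan II is the shortest.

Plan I: 21 + 20 + 17 + 6 + 13 + 15 + 14 = 106
Plan II: 5 + 11 + 6 + 10 + 11 + 22 + 3 = 68
Plan III: 18 + 19 + 15 + 16 + 9 + 20 + 5 = 102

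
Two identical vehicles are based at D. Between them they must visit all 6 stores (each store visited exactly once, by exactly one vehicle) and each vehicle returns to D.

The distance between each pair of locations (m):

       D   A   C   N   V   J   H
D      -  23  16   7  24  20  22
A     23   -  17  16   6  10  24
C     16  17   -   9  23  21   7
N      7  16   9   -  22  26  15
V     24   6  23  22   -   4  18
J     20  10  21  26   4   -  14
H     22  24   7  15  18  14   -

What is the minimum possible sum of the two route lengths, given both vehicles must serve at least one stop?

84 m — the smallest possible combined total.

Try each way of splitting the stops between the two vehicles (each non-empty) and, for each split, find the best tour for each vehicle:
  {A} + {C, N, V, J, H}: 46 + 65 = 111
  {C} + {A, N, V, J, H}: 32 + 69 = 101
  {A, C} + {N, V, J, H}: 56 + 64 = 120
  {N} + {A, C, V, J, H}: 14 + 70 = 84
  {A, N} + {C, V, J, H}: 46 + 65 = 111
  {C, N} + {A, V, J, H}: 32 + 69 = 101
  … (31 splits in total)
Best: vehicle 1 D → N → D = 14; vehicle 2 D → A → V → J → H → C → D = 70; combined 84.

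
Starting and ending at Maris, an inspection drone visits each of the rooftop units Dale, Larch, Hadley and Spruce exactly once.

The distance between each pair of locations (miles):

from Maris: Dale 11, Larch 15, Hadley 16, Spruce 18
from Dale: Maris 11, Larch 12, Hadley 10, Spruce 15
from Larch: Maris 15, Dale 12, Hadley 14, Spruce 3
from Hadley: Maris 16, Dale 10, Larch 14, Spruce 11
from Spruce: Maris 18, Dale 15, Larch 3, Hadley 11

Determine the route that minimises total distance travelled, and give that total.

Maris → Dale → Larch → Hadley → Spruce → Maris: 11+12+14+11+18 = 66
Maris → Dale → Larch → Spruce → Hadley → Maris: 11+12+3+11+16 = 53
Maris → Dale → Hadley → Larch → Spruce → Maris: 11+10+14+3+18 = 56
Maris → Dale → Hadley → Spruce → Larch → Maris: 11+10+11+3+15 = 50
Maris → Dale → Spruce → Larch → Hadley → Maris: 11+15+3+14+16 = 59
Maris → Dale → Spruce → Hadley → Larch → Maris: 11+15+11+14+15 = 66
Maris → Larch → Dale → Hadley → Spruce → Maris: 15+12+10+11+18 = 66
Maris → Larch → Dale → Spruce → Hadley → Maris: 15+12+15+11+16 = 69
Maris → Larch → Hadley → Dale → Spruce → Maris: 15+14+10+15+18 = 72
Maris → Larch → Spruce → Dale → Hadley → Maris: 15+3+15+10+16 = 59
Maris → Hadley → Dale → Larch → Spruce → Maris: 16+10+12+3+18 = 59
Maris → Hadley → Larch → Dale → Spruce → Maris: 16+14+12+15+18 = 75
The minimum is 50.
One optimal route: Maris → Dale → Hadley → Spruce → Larch → Maris (or its reverse).

50 miles — the shortest possible round trip.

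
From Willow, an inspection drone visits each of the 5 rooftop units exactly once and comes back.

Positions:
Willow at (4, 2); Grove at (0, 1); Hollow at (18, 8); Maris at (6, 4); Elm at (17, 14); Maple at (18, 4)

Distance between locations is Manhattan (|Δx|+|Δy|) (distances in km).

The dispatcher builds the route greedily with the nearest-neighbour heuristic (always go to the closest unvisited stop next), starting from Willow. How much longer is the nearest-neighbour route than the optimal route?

8 km longer than the optimal tour.

From Willow: Maris=4, Grove=5, Maple=16, Hollow=20, Elm=25 → choose Maris (4).
From Maris: Grove=9, Maple=12, Hollow=16, Elm=21 → choose Grove (9).
From Grove: Maple=21, Hollow=25, Elm=30 → choose Maple (21).
From Maple: Hollow=4, Elm=11 → choose Hollow (4).
From Hollow: Elm=7 → choose Elm (7).
NN route Willow → Maris → Grove → Maple → Hollow → Elm → Willow costs 70.
Optimal: Willow → Grove → Maris → Elm → Hollow → Maple → Willow costs 62 (by enumerating all 60 distinct tours).
Excess = 70 − 62 = 8.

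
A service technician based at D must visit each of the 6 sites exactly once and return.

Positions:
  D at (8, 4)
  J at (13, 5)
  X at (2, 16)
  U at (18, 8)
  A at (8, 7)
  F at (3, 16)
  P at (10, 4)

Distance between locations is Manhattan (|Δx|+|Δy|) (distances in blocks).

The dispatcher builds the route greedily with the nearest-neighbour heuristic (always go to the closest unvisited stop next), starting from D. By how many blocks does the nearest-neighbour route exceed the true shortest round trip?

D: P=2, A=3, J=6, U=14, F=17, X=18 ⇒ P
P: J=4, A=5, U=12, F=19, X=20 ⇒ J
J: A=7, U=8, F=21, X=22 ⇒ A
A: U=11, F=14, X=15 ⇒ U
U: F=23, X=24 ⇒ F
F: X=1 ⇒ X
NN route D → P → J → A → U → F → X → D costs 66.
Optimal: D → A → X → F → U → J → P → D costs 56 (by enumerating all 360 distinct tours).
Excess = 66 − 56 = 10.

10 blocks longer than the optimal tour.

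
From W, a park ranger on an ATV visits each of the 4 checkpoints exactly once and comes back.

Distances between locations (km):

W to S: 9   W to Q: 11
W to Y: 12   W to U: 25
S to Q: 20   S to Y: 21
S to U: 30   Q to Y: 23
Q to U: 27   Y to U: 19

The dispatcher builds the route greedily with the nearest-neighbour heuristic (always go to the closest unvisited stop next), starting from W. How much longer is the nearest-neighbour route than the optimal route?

The nearest-neighbour route is 9 km longer than optimal.

W: S=9, Q=11, Y=12, U=25 ⇒ S
S: Q=20, Y=21, U=30 ⇒ Q
Q: Y=23, U=27 ⇒ Y
Y: U=19 ⇒ U
NN route W → S → Q → Y → U → W costs 96.
Optimal: W → S → Q → U → Y → W costs 87 (by enumerating all 12 distinct tours).
Excess = 96 − 87 = 9.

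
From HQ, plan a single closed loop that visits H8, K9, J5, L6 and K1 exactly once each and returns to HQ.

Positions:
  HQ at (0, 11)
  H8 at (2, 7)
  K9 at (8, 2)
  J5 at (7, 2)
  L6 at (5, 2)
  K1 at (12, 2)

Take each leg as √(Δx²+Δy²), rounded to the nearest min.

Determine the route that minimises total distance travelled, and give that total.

Minimum total distance: 32 min.

With 5 stops there are 5!/2 = 60 distinct round trips (a route and its reverse cost the same).
HQ→H8→K9→J5→L6→K1→HQ: 4+8+1+2+7+15 = 37
HQ→H8→K9→J5→K1→L6→HQ: 4+8+1+5+7+10 = 35
HQ→H8→K9→L6→J5→K1→HQ: 4+8+3+2+5+15 = 37
HQ→H8→K9→L6→K1→J5→HQ: 4+8+3+7+5+11 = 38
HQ→H8→K9→K1→J5→L6→HQ: 4+8+4+5+2+10 = 33
HQ→H8→K9→K1→L6→J5→HQ: 4+8+4+7+2+11 = 36
HQ→H8→J5→K9→L6→K1→HQ: 4+7+1+3+7+15 = 37
HQ→H8→J5→K9→K1→L6→HQ: 4+7+1+4+7+10 = 33
HQ→H8→J5→L6→K9→K1→HQ: 4+7+2+3+4+15 = 35
HQ→H8→J5→L6→K1→K9→HQ: 4+7+2+7+4+12 = 36
HQ→H8→J5→K1→K9→L6→HQ: 4+7+5+4+3+10 = 33
HQ→H8→J5→K1→L6→K9→HQ: 4+7+5+7+3+12 = 38
HQ→H8→L6→K9→J5→K1→HQ: 4+6+3+1+5+15 = 34
HQ→H8→L6→K9→K1→J5→HQ: 4+6+3+4+5+11 = 33
… (46 more)
HQ→H8→L6→J5→K9→K1→HQ: 4+6+2+1+4+15 = 32  ← best
The minimum is 32.
One optimal route: HQ → H8 → L6 → J5 → K9 → K1 → HQ (or its reverse).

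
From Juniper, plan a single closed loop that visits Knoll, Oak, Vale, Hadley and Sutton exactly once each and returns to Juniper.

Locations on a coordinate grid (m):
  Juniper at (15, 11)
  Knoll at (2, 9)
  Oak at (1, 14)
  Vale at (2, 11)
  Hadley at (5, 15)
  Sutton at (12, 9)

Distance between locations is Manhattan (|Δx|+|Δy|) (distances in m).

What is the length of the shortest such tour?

With 5 stops there are 5!/2 = 60 distinct round trips (a route and its reverse cost the same).
Juniper-Knoll-Oak-Vale-Hadley-Sutton-Juniper: 15+6+4+7+13+5 = 50
Juniper-Knoll-Oak-Vale-Sutton-Hadley-Juniper: 15+6+4+12+13+14 = 64
Juniper-Knoll-Oak-Hadley-Vale-Sutton-Juniper: 15+6+5+7+12+5 = 50
Juniper-Knoll-Oak-Hadley-Sutton-Vale-Juniper: 15+6+5+13+12+13 = 64
Juniper-Knoll-Oak-Sutton-Vale-Hadley-Juniper: 15+6+16+12+7+14 = 70
Juniper-Knoll-Oak-Sutton-Hadley-Vale-Juniper: 15+6+16+13+7+13 = 70
Juniper-Knoll-Vale-Oak-Hadley-Sutton-Juniper: 15+2+4+5+13+5 = 44
Juniper-Knoll-Vale-Oak-Sutton-Hadley-Juniper: 15+2+4+16+13+14 = 64
Juniper-Knoll-Vale-Hadley-Oak-Sutton-Juniper: 15+2+7+5+16+5 = 50
Juniper-Knoll-Vale-Hadley-Sutton-Oak-Juniper: 15+2+7+13+16+17 = 70
Juniper-Knoll-Vale-Sutton-Oak-Hadley-Juniper: 15+2+12+16+5+14 = 64
Juniper-Knoll-Vale-Sutton-Hadley-Oak-Juniper: 15+2+12+13+5+17 = 64
Juniper-Knoll-Hadley-Oak-Vale-Sutton-Juniper: 15+9+5+4+12+5 = 50
Juniper-Knoll-Hadley-Oak-Sutton-Vale-Juniper: 15+9+5+16+12+13 = 70
… (46 more)
Juniper-Hadley-Oak-Vale-Knoll-Sutton-Juniper: 14+5+4+2+10+5 = 40  ← best
The minimum is 40.
One optimal route: Juniper → Hadley → Oak → Vale → Knoll → Sutton → Juniper (or its reverse).

Minimum total distance: 40 m.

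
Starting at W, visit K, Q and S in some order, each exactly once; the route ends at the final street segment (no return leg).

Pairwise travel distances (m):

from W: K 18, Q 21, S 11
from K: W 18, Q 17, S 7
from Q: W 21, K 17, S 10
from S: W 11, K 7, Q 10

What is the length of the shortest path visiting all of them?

There are 3! = 6 possible orderings.
W → K → Q → S: 18+17+10 = 45
W → K → S → Q: 18+7+10 = 35
W → Q → K → S: 21+17+7 = 45
W → Q → S → K: 21+10+7 = 38
W → S → K → Q: 11+7+17 = 35
W → S → Q → K: 11+10+17 = 38
The minimum is 35.
One shortest path: W → K → S → Q.

Shortest open route: 35 m.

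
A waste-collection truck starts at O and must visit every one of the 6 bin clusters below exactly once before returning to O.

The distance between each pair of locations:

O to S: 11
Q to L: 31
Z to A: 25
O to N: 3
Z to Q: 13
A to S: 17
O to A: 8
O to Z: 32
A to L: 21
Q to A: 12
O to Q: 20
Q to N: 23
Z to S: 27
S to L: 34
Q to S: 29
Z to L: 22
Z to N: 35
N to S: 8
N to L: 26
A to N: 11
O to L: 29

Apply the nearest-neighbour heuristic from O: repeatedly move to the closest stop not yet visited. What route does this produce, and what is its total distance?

At O the remaining stops are N 3, A 8, S 11, Q 20, L 29, Z 32; go to N.
At N the remaining stops are S 8, A 11, Q 23, L 26, Z 35; go to S.
At S the remaining stops are A 17, Z 27, Q 29, L 34; go to A.
At A the remaining stops are Q 12, L 21, Z 25; go to Q.
At Q the remaining stops are Z 13, L 31; go to Z.
At Z the remaining stops are L 22; go to L.
Return L→O: 29.
Total = 3 + 8 + 17 + 12 + 13 + 22 + 29 = 104.

104 along O → N → S → A → Q → Z → L → O.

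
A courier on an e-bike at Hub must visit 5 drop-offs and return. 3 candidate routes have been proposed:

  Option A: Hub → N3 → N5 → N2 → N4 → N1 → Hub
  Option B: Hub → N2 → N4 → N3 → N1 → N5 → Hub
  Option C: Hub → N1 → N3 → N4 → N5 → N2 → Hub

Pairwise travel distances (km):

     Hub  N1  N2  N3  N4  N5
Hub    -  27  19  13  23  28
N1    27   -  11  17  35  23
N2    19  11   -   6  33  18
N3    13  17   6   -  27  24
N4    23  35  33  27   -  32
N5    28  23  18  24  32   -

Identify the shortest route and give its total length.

Option A: 13 + 24 + 18 + 33 + 35 + 27 = 150
Option B: 19 + 33 + 27 + 17 + 23 + 28 = 147
Option C: 27 + 17 + 27 + 32 + 18 + 19 = 140

Shortest is Option C, total 140 km.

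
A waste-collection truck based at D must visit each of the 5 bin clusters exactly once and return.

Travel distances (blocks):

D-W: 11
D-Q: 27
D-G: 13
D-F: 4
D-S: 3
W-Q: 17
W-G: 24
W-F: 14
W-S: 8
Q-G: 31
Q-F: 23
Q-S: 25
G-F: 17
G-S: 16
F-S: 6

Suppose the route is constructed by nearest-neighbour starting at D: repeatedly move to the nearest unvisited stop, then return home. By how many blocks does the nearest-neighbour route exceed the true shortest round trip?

From D: S=3, F=4, W=11, G=13, Q=27 → choose S (3).
From S: F=6, W=8, G=16, Q=25 → choose F (6).
From F: W=14, G=17, Q=23 → choose W (14).
From W: Q=17, G=24 → choose Q (17).
From Q: G=31 → choose G (31).
NN route D → S → F → W → Q → G → D costs 84.
Optimal: D → G → Q → W → S → F → D costs 79 (by enumerating all 60 distinct tours).
Excess = 84 − 79 = 5.

5 blocks longer than the optimal tour.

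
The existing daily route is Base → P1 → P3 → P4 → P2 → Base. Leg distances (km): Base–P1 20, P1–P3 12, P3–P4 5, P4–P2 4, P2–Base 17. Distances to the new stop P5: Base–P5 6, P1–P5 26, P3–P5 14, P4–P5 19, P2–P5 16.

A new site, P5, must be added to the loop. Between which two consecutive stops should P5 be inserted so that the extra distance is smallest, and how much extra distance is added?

Insertion cost between consecutive stops i–j is d(i,P5) + d(P5,j) − d(i,j):
  between Base and P1: 6 + 26 − 20 = 12
  between P1 and P3: 26 + 14 − 12 = 28
  between P3 and P4: 14 + 19 − 5 = 28
  between P4 and P2: 19 + 16 − 4 = 31
  between P2 and Base: 16 + 6 − 17 = 5
Cheapest insertion is between P2 and Base, adding 5.
New total = 58 + 5 = 63.

Minimum extra distance: 5 km, inserting P5 between P2 and Base.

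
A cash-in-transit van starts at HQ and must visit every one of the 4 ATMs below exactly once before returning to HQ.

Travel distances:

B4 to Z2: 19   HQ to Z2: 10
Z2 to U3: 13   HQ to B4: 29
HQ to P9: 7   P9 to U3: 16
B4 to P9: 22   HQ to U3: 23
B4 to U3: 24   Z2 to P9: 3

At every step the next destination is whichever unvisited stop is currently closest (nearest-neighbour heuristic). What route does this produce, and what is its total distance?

Nearest-neighbour total = 76; route HQ → P9 → Z2 → U3 → B4 → HQ.

HQ → [P9:7 / Z2:10 / U3:23 / B4:29] → P9 (7)
P9 → [Z2:3 / U3:16 / B4:22] → Z2 (3)
Z2 → [U3:13 / B4:19] → U3 (13)
U3 → [B4:24] → B4 (24)
Return B4→HQ: 29.
Total = 7 + 3 + 13 + 24 + 29 = 76.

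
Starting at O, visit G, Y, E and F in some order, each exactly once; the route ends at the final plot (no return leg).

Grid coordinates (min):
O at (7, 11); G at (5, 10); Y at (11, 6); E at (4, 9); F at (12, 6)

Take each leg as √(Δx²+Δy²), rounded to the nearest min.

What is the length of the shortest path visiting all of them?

12 min — the minimum one-way total.

There are 4! = 24 possible orderings.
O→G→Y→E→F: 2+7+8+9 = 26
O→G→Y→F→E: 2+7+1+9 = 19
O→G→E→Y→F: 2+1+8+1 = 12
O→G→E→F→Y: 2+1+9+1 = 13
O→G→F→Y→E: 2+8+1+8 = 19
O→G→F→E→Y: 2+8+9+8 = 27
O→Y→G→E→F: 6+7+1+9 = 23
O→Y→G→F→E: 6+7+8+9 = 30
O→Y→E→G→F: 6+8+1+8 = 23
O→Y→E→F→G: 6+8+9+8 = 31
O→Y→F→G→E: 6+1+8+1 = 16
O→Y→F→E→G: 6+1+9+1 = 17
O→E→G→Y→F: 4+1+7+1 = 13
O→E→G→F→Y: 4+1+8+1 = 14
… (10 more)
The minimum is 12.
One shortest path: O → G → E → Y → F.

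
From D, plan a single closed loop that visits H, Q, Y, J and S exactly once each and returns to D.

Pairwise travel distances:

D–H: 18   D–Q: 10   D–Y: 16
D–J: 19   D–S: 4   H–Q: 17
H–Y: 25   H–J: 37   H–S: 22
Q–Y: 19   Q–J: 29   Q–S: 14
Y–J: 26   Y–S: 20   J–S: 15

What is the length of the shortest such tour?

With 5 stops there are 5!/2 = 60 distinct round trips (a route and its reverse cost the same).
D → H → Q → Y → J → S → D: 18+17+19+26+15+4 = 99
D → H → Q → Y → S → J → D: 18+17+19+20+15+19 = 108
D → H → Q → J → Y → S → D: 18+17+29+26+20+4 = 114
D → H → Q → J → S → Y → D: 18+17+29+15+20+16 = 115
D → H → Q → S → Y → J → D: 18+17+14+20+26+19 = 114
D → H → Q → S → J → Y → D: 18+17+14+15+26+16 = 106
D → H → Y → Q → J → S → D: 18+25+19+29+15+4 = 110
D → H → Y → Q → S → J → D: 18+25+19+14+15+19 = 110
D → H → Y → J → Q → S → D: 18+25+26+29+14+4 = 116
D → H → Y → J → S → Q → D: 18+25+26+15+14+10 = 108
D → H → Y → S → Q → J → D: 18+25+20+14+29+19 = 125
D → H → Y → S → J → Q → D: 18+25+20+15+29+10 = 117
D → H → J → Q → Y → S → D: 18+37+29+19+20+4 = 127
D → H → J → Q → S → Y → D: 18+37+29+14+20+16 = 134
… (46 more)
D → Q → H → Y → J → S → D: 10+17+25+26+15+4 = 97  ← best
The minimum is 97.
One optimal route: D → Q → H → Y → J → S → D (or its reverse).

Shortest round trip = 97.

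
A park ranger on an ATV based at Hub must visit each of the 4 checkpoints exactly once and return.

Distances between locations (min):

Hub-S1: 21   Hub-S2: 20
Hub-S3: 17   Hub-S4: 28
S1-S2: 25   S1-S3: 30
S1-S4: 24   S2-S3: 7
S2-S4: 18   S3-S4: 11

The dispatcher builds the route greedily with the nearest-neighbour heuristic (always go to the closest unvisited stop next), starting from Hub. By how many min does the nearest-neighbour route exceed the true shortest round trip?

From Hub: S3=17, S2=20, S1=21, S4=28 → choose S3 (17).
From S3: S2=7, S4=11, S1=30 → choose S2 (7).
From S2: S4=18, S1=25 → choose S4 (18).
From S4: S1=24 → choose S1 (24).
NN route Hub → S3 → S2 → S4 → S1 → Hub costs 87.
Optimal: Hub → S1 → S4 → S3 → S2 → Hub costs 83 (by enumerating all 12 distinct tours).
Excess = 87 − 83 = 4.

The nearest-neighbour route is 4 min longer than optimal.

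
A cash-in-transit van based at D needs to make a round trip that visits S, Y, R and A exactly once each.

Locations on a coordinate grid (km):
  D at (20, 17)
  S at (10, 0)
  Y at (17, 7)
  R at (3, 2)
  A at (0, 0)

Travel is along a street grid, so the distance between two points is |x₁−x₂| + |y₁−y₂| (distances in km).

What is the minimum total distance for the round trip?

Minimum total distance: 74 km.

D - S - Y - R - A - D: 27+14+19+5+37 = 102
D - S - Y - A - R - D: 27+14+24+5+32 = 102
D - S - R - Y - A - D: 27+9+19+24+37 = 116
D - S - R - A - Y - D: 27+9+5+24+13 = 78
D - S - A - Y - R - D: 27+10+24+19+32 = 112
D - S - A - R - Y - D: 27+10+5+19+13 = 74
D - Y - S - R - A - D: 13+14+9+5+37 = 78
D - Y - S - A - R - D: 13+14+10+5+32 = 74
D - Y - R - S - A - D: 13+19+9+10+37 = 88
D - Y - A - S - R - D: 13+24+10+9+32 = 88
D - R - S - Y - A - D: 32+9+14+24+37 = 116
D - R - Y - S - A - D: 32+19+14+10+37 = 112
The minimum is 74.
One optimal route: D → S → A → R → Y → D (or its reverse).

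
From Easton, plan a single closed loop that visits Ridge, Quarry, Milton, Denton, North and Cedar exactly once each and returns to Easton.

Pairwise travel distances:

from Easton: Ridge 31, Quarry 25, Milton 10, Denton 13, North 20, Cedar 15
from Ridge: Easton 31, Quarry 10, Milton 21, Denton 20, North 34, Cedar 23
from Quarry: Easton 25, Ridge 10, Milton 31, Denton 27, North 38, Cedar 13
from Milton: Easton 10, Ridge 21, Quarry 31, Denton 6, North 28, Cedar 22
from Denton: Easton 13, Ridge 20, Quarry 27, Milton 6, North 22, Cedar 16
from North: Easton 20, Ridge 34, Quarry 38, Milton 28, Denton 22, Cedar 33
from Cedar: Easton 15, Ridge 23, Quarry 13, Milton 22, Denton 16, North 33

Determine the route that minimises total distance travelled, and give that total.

Shortest round trip = 107.

With 6 stops there are 6!/2 = 360 distinct round trips (a route and its reverse cost the same).
Easton - Ridge - Quarry - Milton - Denton - North - Cedar - Easton: 31+10+31+6+22+33+15 = 148
Easton - Ridge - Quarry - Milton - Denton - Cedar - North - Easton: 31+10+31+6+16+33+20 = 147
Easton - Ridge - Quarry - Milton - North - Denton - Cedar - Easton: 31+10+31+28+22+16+15 = 153
Easton - Ridge - Quarry - Milton - North - Cedar - Denton - Easton: 31+10+31+28+33+16+13 = 162
Easton - Ridge - Quarry - Milton - Cedar - Denton - North - Easton: 31+10+31+22+16+22+20 = 152
Easton - Ridge - Quarry - Milton - Cedar - North - Denton - Easton: 31+10+31+22+33+22+13 = 162
Easton - Ridge - Quarry - Denton - Milton - North - Cedar - Easton: 31+10+27+6+28+33+15 = 150
Easton - Ridge - Quarry - Denton - Milton - Cedar - North - Easton: 31+10+27+6+22+33+20 = 149
… (352 more)
Easton - North - Denton - Milton - Ridge - Quarry - Cedar - Easton: 20+22+6+21+10+13+15 = 107  ← best
The minimum is 107.
One optimal route: Easton → North → Denton → Milton → Ridge → Quarry → Cedar → Easton (or its reverse).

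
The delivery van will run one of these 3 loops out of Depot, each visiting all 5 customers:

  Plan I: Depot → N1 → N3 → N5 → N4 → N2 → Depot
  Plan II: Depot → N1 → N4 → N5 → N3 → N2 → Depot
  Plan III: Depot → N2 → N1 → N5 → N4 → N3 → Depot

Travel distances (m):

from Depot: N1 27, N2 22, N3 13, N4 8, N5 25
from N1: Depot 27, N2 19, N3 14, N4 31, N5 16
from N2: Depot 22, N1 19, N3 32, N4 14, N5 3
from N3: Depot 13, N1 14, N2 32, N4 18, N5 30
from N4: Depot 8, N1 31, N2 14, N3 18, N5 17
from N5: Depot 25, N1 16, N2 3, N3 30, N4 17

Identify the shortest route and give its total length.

105 m — Plan III is the shortest.

Plan I: 27 + 14 + 30 + 17 + 14 + 22 = 124
Plan II: 27 + 31 + 17 + 30 + 32 + 22 = 159
Plan III: 22 + 19 + 16 + 17 + 18 + 13 = 105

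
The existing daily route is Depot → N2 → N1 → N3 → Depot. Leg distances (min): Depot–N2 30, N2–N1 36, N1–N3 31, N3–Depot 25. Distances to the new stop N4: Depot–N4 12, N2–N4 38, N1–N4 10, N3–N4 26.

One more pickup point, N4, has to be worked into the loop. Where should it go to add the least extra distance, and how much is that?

Insertion cost between consecutive stops i–j is d(i,N4) + d(N4,j) − d(i,j):
  between Depot and N2: 12 + 38 − 30 = 20
  between N2 and N1: 38 + 10 − 36 = 12
  between N1 and N3: 10 + 26 − 31 = 5
  between N3 and Depot: 26 + 12 − 25 = 13
Cheapest insertion is between N1 and N3, adding 5.
New total = 122 + 5 = 127.

Adding 5 min by placing N4 on the N1–N3 leg.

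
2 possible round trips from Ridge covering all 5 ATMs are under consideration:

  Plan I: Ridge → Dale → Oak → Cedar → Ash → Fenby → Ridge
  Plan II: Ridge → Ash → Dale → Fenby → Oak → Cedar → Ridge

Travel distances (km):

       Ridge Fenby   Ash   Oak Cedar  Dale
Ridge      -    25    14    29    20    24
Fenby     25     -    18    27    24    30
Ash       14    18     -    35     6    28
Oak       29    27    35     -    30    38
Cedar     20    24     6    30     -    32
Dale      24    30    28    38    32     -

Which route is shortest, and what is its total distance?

Shortest is Plan I, total 141 km.

Plan I: 24 + 38 + 30 + 6 + 18 + 25 = 141
Plan II: 14 + 28 + 30 + 27 + 30 + 20 = 149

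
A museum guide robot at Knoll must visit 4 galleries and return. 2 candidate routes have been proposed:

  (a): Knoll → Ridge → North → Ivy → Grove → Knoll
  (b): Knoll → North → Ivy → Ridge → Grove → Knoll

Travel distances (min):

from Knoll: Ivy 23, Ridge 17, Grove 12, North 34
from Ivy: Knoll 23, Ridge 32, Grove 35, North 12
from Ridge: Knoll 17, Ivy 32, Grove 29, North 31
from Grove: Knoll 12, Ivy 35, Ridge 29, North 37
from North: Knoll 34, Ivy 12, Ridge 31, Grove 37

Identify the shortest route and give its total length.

Shortest is (a), total 107 min.

(a): 17 + 31 + 12 + 35 + 12 = 107
(b): 34 + 12 + 32 + 29 + 12 = 119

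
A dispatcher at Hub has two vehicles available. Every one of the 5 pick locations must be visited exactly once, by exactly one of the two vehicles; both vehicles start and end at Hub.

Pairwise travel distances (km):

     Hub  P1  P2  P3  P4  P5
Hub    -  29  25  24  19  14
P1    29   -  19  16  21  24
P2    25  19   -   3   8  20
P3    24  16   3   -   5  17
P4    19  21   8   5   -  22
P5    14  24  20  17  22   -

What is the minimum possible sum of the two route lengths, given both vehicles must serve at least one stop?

Check every non-empty split of the stops between the two vehicles; for each half take its own optimal tour:
  {P1} + {P2, P3, P4, P5}: 58 + 61 = 119
  {P2} + {P1, P3, P4, P5}: 50 + 78 = 128
  {P1, P2} + {P3, P4, P5}: 73 + 55 = 128
  {P3} + {P1, P2, P4, P5}: 48 + 84 = 132
  {P1, P3} + {P2, P4, P5}: 69 + 61 = 130
  {P2, P3} + {P1, P4, P5}: 52 + 78 = 130
  … (15 splits in total)
  {P1, P2, P3, P4} + {P5}: 75 + 28 = 103  ← best
Best: vehicle 1 Hub → P1 → P2 → P3 → P4 → Hub = 75; vehicle 2 Hub → P5 → Hub = 28; combined 103.

103 km — the smallest possible combined total.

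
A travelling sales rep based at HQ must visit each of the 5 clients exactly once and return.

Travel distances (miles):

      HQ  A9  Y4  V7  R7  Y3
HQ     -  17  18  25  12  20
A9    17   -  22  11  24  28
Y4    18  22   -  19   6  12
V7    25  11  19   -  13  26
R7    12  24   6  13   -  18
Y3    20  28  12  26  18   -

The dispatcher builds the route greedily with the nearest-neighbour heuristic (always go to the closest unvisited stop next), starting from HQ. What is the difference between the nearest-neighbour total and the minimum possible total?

HQ: R7=12, A9=17, Y4=18, Y3=20, V7=25 ⇒ R7
R7: Y4=6, V7=13, Y3=18, A9=24 ⇒ Y4
Y4: Y3=12, V7=19, A9=22 ⇒ Y3
Y3: V7=26, A9=28 ⇒ V7
V7: A9=11 ⇒ A9
NN route HQ → R7 → Y4 → Y3 → V7 → A9 → HQ costs 84.
Optimal: HQ → A9 → V7 → R7 → Y4 → Y3 → HQ costs 79 (by enumerating all 60 distinct tours).
Excess = 84 − 79 = 5.

The nearest-neighbour route is 5 miles longer than optimal.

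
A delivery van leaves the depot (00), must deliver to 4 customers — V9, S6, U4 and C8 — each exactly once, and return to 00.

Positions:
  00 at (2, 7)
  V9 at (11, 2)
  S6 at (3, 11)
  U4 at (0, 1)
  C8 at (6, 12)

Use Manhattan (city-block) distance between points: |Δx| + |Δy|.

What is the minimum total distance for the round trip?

44 — the shortest possible round trip.

00 → V9 → S6 → U4 → C8 → 00: 14+17+13+17+9 = 70
00 → V9 → S6 → C8 → U4 → 00: 14+17+4+17+8 = 60
00 → V9 → U4 → S6 → C8 → 00: 14+12+13+4+9 = 52
00 → V9 → U4 → C8 → S6 → 00: 14+12+17+4+5 = 52
00 → V9 → C8 → S6 → U4 → 00: 14+15+4+13+8 = 54
00 → V9 → C8 → U4 → S6 → 00: 14+15+17+13+5 = 64
00 → S6 → V9 → U4 → C8 → 00: 5+17+12+17+9 = 60
00 → S6 → V9 → C8 → U4 → 00: 5+17+15+17+8 = 62
00 → S6 → U4 → V9 → C8 → 00: 5+13+12+15+9 = 54
00 → S6 → C8 → V9 → U4 → 00: 5+4+15+12+8 = 44
00 → U4 → V9 → S6 → C8 → 00: 8+12+17+4+9 = 50
00 → U4 → S6 → V9 → C8 → 00: 8+13+17+15+9 = 62
The minimum is 44.
One optimal route: 00 → S6 → C8 → V9 → U4 → 00 (or its reverse).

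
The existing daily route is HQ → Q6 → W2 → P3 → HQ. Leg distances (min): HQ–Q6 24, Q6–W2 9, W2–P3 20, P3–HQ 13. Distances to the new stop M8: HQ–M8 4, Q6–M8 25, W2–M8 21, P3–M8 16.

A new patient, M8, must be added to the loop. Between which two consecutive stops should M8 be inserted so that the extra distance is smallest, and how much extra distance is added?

Insertion cost between consecutive stops i–j is d(i,M8) + d(M8,j) − d(i,j):
  between HQ and Q6: 4 + 25 − 24 = 5
  between Q6 and W2: 25 + 21 − 9 = 37
  between W2 and P3: 21 + 16 − 20 = 17
  between P3 and HQ: 16 + 4 − 13 = 7
Cheapest insertion is between HQ and Q6, adding 5.
New total = 66 + 5 = 71.

Adding 5 min by placing M8 on the HQ–Q6 leg.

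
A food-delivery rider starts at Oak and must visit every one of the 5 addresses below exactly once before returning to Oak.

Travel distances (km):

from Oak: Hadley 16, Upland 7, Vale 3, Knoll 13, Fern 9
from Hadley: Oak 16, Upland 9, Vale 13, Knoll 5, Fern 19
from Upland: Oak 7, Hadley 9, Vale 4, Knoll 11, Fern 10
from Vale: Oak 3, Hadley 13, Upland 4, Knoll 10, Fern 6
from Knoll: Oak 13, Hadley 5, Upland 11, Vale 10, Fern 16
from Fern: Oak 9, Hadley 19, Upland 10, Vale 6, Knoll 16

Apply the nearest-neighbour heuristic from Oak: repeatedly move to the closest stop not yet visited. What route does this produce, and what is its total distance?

Total distance 46 km via the nearest-neighbour route Oak → Vale → Upland → Hadley → Knoll → Fern → Oak.

At Oak the remaining stops are Vale 3, Upland 7, Fern 9, Knoll 13, Hadley 16; go to Vale.
At Vale the remaining stops are Upland 4, Fern 6, Knoll 10, Hadley 13; go to Upland.
At Upland the remaining stops are Hadley 9, Fern 10, Knoll 11; go to Hadley.
At Hadley the remaining stops are Knoll 5, Fern 19; go to Knoll.
At Knoll the remaining stops are Fern 16; go to Fern.
Return Fern→Oak: 9.
Total = 3 + 4 + 9 + 5 + 16 + 9 = 46.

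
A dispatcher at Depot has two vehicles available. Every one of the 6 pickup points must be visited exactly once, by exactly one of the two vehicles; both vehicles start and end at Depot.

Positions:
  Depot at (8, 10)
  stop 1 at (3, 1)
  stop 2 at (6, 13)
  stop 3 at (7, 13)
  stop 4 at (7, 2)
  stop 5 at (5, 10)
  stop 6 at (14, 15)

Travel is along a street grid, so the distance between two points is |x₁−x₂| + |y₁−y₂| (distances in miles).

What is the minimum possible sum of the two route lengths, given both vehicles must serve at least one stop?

Minimum combined distance: 54 miles.

There are 2^5 − 1 = 31 ways to divide the 6 stops into two non-empty groups. For each, the best each vehicle can do is its own shortest tour through its group:
  {stop 1} + {stop 2, stop 3, stop 4, stop 5, stop 6}: 28 + 44 = 72
  {stop 2} + {stop 1, stop 3, stop 4, stop 5, stop 6}: 10 + 50 = 60
  {stop 1, stop 2} + {stop 3, stop 4, stop 5, stop 6}: 34 + 44 = 78
  {stop 3} + {stop 1, stop 2, stop 4, stop 5, stop 6}: 8 + 50 = 58
  {stop 1, stop 3} + {stop 2, stop 4, stop 5, stop 6}: 34 + 44 = 78
  {stop 2, stop 3} + {stop 1, stop 4, stop 5, stop 6}: 10 + 50 = 60
  … (31 splits in total)
  {stop 1, stop 4, stop 5} + {stop 2, stop 3, stop 6}: 28 + 26 = 54  ← best
Best: vehicle 1 Depot → stop 4 → stop 1 → stop 5 → Depot = 28; vehicle 2 Depot → stop 2 → stop 3 → stop 6 → Depot = 26; combined 54.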